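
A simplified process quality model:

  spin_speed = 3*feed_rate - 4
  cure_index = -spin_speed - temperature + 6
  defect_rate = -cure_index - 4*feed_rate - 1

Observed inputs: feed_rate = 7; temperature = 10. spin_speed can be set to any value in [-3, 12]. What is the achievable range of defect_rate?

Intervening on spin_speed fixes its value directly, overriding its dependence on feed_rate.
Substituting into the cure_index equation gives cure_index = -spin_speed - 4.
Substituting into the defect_rate equation gives defect_rate = spin_speed - 25.
Linear in spin_speed, so extremes are at the endpoints: spin_speed = -3 gives defect_rate = -28; spin_speed = 12 gives defect_rate = -13.

-28 to -13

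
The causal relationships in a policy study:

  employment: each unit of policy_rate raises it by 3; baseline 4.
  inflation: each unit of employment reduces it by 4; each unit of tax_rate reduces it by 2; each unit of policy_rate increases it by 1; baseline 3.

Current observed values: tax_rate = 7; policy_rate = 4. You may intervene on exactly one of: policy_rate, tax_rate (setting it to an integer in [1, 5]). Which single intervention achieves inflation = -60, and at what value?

Intervening on policy_rate: with other inputs at their observed values, inflation = -11*policy_rate - 27. Solving for -60 gives policy_rate = 3, within [1, 5].
Intervening on tax_rate: inflation = -2*tax_rate - 57. Reaching -60 requires tax_rate = 3/2, not an integer.

set policy_rate = 3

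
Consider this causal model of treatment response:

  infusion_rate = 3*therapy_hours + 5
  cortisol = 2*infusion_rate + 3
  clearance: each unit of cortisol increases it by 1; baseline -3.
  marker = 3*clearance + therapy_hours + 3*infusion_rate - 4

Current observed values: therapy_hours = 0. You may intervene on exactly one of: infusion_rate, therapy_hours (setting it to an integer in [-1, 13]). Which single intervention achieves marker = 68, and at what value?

Intervening on infusion_rate: with other inputs at their observed values, marker = 9*infusion_rate - 4. Solving for 68 gives infusion_rate = 8, within [-1, 13].
Intervening on therapy_hours: marker = 28*therapy_hours + 41. Reaching 68 requires therapy_hours = 27/28, not an integer.

set infusion_rate = 8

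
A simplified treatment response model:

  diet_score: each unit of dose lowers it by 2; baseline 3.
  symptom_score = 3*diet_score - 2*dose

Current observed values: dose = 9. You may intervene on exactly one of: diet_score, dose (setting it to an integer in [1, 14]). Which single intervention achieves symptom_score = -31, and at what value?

Intervening on diet_score: symptom_score = 3*diet_score - 18. Reaching -31 requires diet_score = -13/3, not an integer.
Intervening on dose: with other inputs at their observed values, symptom_score = -8*dose + 9. Solving for -31 gives dose = 5, within [1, 14].

set dose = 5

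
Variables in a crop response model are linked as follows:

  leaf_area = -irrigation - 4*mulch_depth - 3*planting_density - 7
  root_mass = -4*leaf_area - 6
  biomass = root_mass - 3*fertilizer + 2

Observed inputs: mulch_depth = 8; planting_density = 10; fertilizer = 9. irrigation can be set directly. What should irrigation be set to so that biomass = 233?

irrigation = -3

Substituting into the leaf_area equation gives leaf_area = -irrigation - 69.
Substituting into the root_mass equation gives root_mass = 4*irrigation + 270.
biomass becomes 4*irrigation + 245.
Solve 4*irrigation + 245 = 233: irrigation = (233 - 245) / 4 = -3.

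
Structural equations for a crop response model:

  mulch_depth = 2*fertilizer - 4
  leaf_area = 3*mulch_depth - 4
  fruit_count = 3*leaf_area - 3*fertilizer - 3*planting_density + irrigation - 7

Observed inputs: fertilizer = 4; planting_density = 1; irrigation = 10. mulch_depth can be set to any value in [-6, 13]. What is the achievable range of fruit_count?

Intervening on mulch_depth fixes its value directly, overriding its dependence on fertilizer.
Substituting into the fruit_count equation gives fruit_count = 9*mulch_depth - 24.
Linear in mulch_depth, so extremes are at the endpoints: mulch_depth = -6 gives fruit_count = -78; mulch_depth = 13 gives fruit_count = 93.

-78 to 93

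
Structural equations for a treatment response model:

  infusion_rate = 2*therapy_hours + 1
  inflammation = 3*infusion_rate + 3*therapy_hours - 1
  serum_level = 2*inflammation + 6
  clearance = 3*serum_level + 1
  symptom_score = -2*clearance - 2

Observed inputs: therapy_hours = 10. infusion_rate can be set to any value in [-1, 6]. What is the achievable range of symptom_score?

-604 to -352

Intervening on infusion_rate fixes its value directly, overriding its dependence on therapy_hours.
Substituting into the inflammation equation gives inflammation = 3*infusion_rate + 29.
So serum_level = 6*infusion_rate + 64.
clearance becomes 18*infusion_rate + 193.
This gives symptom_score = -36*infusion_rate - 388.
Linear in infusion_rate, so extremes are at the endpoints: infusion_rate = -1 gives symptom_score = -352; infusion_rate = 6 gives symptom_score = -604.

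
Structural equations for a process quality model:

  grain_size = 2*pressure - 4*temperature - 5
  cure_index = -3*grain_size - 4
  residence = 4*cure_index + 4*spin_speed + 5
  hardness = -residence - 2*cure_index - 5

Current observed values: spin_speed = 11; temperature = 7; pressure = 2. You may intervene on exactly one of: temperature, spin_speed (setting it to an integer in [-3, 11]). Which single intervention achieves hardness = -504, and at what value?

Intervening on temperature: hardness = -72*temperature - 48. Reaching -504 requires temperature = 19/3, not an integer.
Intervening on spin_speed: with other inputs at their observed values, hardness = -4*spin_speed - 508. Solving for -504 gives spin_speed = -1, within [-3, 11].

set spin_speed = -1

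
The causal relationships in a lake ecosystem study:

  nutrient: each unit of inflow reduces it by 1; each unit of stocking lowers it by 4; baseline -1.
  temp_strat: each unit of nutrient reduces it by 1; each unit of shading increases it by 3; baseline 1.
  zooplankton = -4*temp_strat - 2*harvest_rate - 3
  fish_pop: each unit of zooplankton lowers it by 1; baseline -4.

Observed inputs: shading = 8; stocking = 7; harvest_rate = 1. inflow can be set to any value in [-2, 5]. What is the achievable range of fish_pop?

Substituting into the nutrient equation gives nutrient = -inflow - 29.
This gives temp_strat = inflow + 54.
zooplankton becomes -4*inflow - 221.
Substituting into the fish_pop equation gives fish_pop = 4*inflow + 217.
Linear in inflow, so extremes are at the endpoints: inflow = -2 gives fish_pop = 209; inflow = 5 gives fish_pop = 237.

209 to 237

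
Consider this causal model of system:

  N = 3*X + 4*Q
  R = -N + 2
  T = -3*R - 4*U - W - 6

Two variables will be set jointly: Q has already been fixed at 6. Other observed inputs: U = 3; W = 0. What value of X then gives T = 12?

X = -4

With Q held at 6:
Substituting into the N equation gives N = 3*X + 24.
Substituting into the R equation gives R = -3*X - 22.
T becomes 9*X + 48.
Solve 9*X + 48 = 12: X = (12 - 48) / 9 = -4.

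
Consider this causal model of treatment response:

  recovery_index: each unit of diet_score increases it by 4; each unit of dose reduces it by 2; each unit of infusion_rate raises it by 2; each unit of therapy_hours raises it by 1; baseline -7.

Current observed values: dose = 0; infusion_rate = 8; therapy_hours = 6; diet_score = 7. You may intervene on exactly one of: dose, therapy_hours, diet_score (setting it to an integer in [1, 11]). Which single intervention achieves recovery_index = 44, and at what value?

set therapy_hours = 7

Intervening on dose: recovery_index = -2*dose + 43. Reaching 44 requires dose = -1/2, not an integer.
Intervening on therapy_hours: with other inputs at their observed values, recovery_index = therapy_hours + 37. Solving for 44 gives therapy_hours = 7, within [1, 11].
Intervening on diet_score: recovery_index = 4*diet_score + 15. Reaching 44 requires diet_score = 29/4, not an integer.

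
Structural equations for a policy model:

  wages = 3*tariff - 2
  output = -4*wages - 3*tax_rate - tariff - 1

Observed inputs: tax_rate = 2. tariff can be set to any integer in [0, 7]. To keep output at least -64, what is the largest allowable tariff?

tariff = 5

Substituting into the output equation gives output = -13*tariff + 1.
Require -13*tariff + 1 ≥ -64, so tariff ≤ 5.
The largest integer in [0, 7] satisfying this is 5.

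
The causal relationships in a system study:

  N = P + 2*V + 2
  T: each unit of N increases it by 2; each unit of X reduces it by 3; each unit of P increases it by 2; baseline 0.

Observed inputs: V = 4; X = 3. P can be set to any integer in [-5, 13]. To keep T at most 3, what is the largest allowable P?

P = -2

Substituting into the N equation gives N = P + 10.
T becomes 4*P + 11.
Require 4*P + 11 ≤ 3, so P ≤ -2.
The largest integer in [-5, 13] satisfying this is -2.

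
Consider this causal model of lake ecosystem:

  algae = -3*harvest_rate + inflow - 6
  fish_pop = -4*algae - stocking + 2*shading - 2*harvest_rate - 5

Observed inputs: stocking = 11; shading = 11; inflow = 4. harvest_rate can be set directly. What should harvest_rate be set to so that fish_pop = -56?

harvest_rate = -7

Substituting into the algae equation gives algae = -3*harvest_rate - 2.
So fish_pop = 10*harvest_rate + 14.
Solve 10*harvest_rate + 14 = -56: harvest_rate = (-56 - 14) / 10 = -7.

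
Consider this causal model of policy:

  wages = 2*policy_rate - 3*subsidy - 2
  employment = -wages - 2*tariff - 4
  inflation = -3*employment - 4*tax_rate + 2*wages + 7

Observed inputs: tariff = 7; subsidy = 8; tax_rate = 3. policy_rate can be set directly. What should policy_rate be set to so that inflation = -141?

policy_rate = -6

Substituting into the wages equation gives wages = 2*policy_rate - 26.
This gives employment = -2*policy_rate + 8.
Substituting into the inflation equation gives inflation = 10*policy_rate - 81.
Solve 10*policy_rate - 81 = -141: policy_rate = (-141 + 81) / 10 = -6.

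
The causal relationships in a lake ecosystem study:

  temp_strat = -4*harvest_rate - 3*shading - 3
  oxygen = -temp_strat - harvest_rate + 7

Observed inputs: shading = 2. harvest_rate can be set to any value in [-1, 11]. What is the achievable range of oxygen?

13 to 49

Substituting into the temp_strat equation gives temp_strat = -4*harvest_rate - 9.
Substituting into the oxygen equation gives oxygen = 3*harvest_rate + 16.
Linear in harvest_rate, so extremes are at the endpoints: harvest_rate = -1 gives oxygen = 13; harvest_rate = 11 gives oxygen = 49.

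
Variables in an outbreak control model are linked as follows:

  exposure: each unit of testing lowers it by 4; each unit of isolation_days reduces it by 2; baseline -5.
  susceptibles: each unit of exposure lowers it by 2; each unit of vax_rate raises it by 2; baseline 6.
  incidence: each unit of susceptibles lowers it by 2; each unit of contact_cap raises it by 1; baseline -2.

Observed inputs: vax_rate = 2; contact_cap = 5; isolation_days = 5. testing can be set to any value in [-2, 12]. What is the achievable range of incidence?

Substituting into the exposure equation gives exposure = -4*testing - 15.
Substituting into the susceptibles equation gives susceptibles = 8*testing + 40.
incidence becomes -16*testing - 77.
Linear in testing, so extremes are at the endpoints: testing = -2 gives incidence = -45; testing = 12 gives incidence = -269.

-269 to -45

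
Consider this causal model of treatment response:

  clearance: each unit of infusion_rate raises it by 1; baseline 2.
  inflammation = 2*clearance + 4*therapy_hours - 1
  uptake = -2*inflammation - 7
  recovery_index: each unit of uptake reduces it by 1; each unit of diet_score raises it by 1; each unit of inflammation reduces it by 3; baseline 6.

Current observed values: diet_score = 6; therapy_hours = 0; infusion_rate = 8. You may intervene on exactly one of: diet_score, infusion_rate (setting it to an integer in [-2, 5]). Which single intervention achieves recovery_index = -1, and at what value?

set diet_score = 5

Intervening on diet_score: with other inputs at their observed values, recovery_index = diet_score - 6. Solving for -1 gives diet_score = 5, within [-2, 5].
Intervening on infusion_rate: recovery_index = -2*infusion_rate + 16. Reaching -1 requires infusion_rate = 17/2, not an integer.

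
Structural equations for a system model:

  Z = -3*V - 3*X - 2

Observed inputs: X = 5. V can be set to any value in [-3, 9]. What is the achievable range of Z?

-44 to -8

Substituting into the Z equation gives Z = -3*V - 17.
Linear in V, so extremes are at the endpoints: V = -3 gives Z = -8; V = 9 gives Z = -44.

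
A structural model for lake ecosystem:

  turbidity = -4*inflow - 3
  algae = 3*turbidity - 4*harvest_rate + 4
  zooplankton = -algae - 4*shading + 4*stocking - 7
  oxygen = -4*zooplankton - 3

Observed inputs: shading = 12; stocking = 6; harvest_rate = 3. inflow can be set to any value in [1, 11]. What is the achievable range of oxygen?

Substituting into the algae equation gives algae = -12*inflow - 17.
This gives zooplankton = 12*inflow - 14.
oxygen becomes -48*inflow + 53.
Linear in inflow, so extremes are at the endpoints: inflow = 1 gives oxygen = 5; inflow = 11 gives oxygen = -475.

-475 to 5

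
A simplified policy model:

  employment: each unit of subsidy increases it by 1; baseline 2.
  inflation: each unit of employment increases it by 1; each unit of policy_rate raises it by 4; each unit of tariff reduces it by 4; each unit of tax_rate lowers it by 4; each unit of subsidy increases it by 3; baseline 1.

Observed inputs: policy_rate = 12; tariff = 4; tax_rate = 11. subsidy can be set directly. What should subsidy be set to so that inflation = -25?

Substituting into the inflation equation gives inflation = 4*subsidy - 9.
Solve 4*subsidy - 9 = -25: subsidy = (-25 + 9) / 4 = -4.

subsidy = -4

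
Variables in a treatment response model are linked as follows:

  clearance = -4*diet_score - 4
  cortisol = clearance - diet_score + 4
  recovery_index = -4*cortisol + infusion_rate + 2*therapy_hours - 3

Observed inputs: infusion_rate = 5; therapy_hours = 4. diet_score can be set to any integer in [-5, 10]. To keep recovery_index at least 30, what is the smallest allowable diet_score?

diet_score = 1

Substituting into the cortisol equation gives cortisol = -5*diet_score.
Substituting into the recovery_index equation gives recovery_index = 20*diet_score + 10.
Require 20*diet_score + 10 ≥ 30, so diet_score ≥ 1.
The smallest integer in [-5, 10] satisfying this is 1.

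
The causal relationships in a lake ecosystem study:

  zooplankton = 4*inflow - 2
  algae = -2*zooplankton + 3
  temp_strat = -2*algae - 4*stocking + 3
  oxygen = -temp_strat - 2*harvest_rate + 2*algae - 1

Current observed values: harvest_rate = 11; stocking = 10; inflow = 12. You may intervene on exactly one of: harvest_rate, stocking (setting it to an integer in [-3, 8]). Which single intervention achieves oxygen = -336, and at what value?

set harvest_rate = 8

Intervening on harvest_rate: with other inputs at their observed values, oxygen = -2*harvest_rate - 320. Solving for -336 gives harvest_rate = 8, within [-3, 8].
Intervening on stocking: oxygen = 4*stocking - 382. Reaching -336 requires stocking = 23/2, not an integer.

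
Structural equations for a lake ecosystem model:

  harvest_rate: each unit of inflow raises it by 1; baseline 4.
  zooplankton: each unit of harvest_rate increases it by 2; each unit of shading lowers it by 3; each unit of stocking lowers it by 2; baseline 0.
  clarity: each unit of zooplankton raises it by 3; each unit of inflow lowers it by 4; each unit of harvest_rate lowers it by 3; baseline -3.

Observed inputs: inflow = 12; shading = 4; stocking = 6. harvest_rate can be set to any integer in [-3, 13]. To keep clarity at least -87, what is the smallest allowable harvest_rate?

harvest_rate = 12

Intervening on harvest_rate fixes its value directly, overriding its dependence on inflow.
Substituting into the zooplankton equation gives zooplankton = 2*harvest_rate - 24.
Substituting into the clarity equation gives clarity = 3*harvest_rate - 123.
Require 3*harvest_rate - 123 ≥ -87, so harvest_rate ≥ 12.
The smallest integer in [-3, 13] satisfying this is 12.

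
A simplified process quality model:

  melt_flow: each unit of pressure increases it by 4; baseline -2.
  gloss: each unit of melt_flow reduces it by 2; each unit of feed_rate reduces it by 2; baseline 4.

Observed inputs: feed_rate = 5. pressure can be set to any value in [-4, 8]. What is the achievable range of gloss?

Substituting into the gloss equation gives gloss = -8*pressure - 2.
Linear in pressure, so extremes are at the endpoints: pressure = -4 gives gloss = 30; pressure = 8 gives gloss = -66.

-66 to 30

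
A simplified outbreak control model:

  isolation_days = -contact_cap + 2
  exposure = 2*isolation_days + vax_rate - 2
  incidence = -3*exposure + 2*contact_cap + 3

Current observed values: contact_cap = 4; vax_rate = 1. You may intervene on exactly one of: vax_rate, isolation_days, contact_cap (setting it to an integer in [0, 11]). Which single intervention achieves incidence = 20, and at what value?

set vax_rate = 3

Intervening on vax_rate: with other inputs at their observed values, incidence = -3*vax_rate + 29. Solving for 20 gives vax_rate = 3, within [0, 11].
Intervening on isolation_days: incidence = -6*isolation_days + 14. Reaching 20 requires isolation_days = -1, outside [0, 11].
Intervening on contact_cap: incidence = 8*contact_cap - 6. Reaching 20 requires contact_cap = 13/4, not an integer.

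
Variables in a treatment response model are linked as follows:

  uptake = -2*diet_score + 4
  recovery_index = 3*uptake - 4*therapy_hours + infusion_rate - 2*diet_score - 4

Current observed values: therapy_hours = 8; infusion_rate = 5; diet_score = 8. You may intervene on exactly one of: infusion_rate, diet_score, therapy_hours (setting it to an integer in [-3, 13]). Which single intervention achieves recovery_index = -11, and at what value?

set diet_score = -1

Intervening on infusion_rate: recovery_index = infusion_rate - 88. Reaching -11 requires infusion_rate = 77, outside [-3, 13].
Intervening on diet_score: with other inputs at their observed values, recovery_index = -8*diet_score - 19. Solving for -11 gives diet_score = -1, within [-3, 13].
Intervening on therapy_hours: recovery_index = -4*therapy_hours - 51. Reaching -11 requires therapy_hours = -10, outside [-3, 13].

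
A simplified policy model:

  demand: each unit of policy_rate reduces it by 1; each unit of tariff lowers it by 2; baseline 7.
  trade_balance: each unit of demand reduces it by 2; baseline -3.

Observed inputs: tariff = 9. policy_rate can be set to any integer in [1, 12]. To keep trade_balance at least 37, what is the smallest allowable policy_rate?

Substituting into the demand equation gives demand = -policy_rate - 11.
Substituting into the trade_balance equation gives trade_balance = 2*policy_rate + 19.
Require 2*policy_rate + 19 ≥ 37, so policy_rate ≥ 9.
The smallest integer in [1, 12] satisfying this is 9.

policy_rate = 9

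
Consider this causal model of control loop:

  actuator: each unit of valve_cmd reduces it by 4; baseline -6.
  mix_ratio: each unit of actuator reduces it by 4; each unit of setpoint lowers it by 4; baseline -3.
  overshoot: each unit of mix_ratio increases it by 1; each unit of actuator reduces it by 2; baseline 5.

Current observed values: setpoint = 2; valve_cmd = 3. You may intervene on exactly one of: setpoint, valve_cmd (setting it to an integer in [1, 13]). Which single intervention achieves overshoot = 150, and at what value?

set valve_cmd = 5

Intervening on setpoint: overshoot = -4*setpoint + 110. Reaching 150 requires setpoint = -10, outside [1, 13].
Intervening on valve_cmd: with other inputs at their observed values, overshoot = 24*valve_cmd + 30. Solving for 150 gives valve_cmd = 5, within [1, 13].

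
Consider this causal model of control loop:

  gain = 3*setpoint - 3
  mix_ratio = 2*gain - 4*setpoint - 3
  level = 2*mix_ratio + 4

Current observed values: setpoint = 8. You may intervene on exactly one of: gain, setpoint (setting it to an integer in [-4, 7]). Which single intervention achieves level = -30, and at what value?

Intervening on gain: level = 4*gain - 66. Reaching -30 requires gain = 9, outside [-4, 7].
Intervening on setpoint: with other inputs at their observed values, level = 4*setpoint - 14. Solving for -30 gives setpoint = -4, within [-4, 7].

set setpoint = -4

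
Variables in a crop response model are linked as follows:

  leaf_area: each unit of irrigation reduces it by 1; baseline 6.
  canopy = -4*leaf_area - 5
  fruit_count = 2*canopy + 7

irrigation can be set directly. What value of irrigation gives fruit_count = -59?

Substituting into the canopy equation gives canopy = 4*irrigation - 29.
fruit_count becomes 8*irrigation - 51.
Solve 8*irrigation - 51 = -59: irrigation = (-59 + 51) / 8 = -1.

irrigation = -1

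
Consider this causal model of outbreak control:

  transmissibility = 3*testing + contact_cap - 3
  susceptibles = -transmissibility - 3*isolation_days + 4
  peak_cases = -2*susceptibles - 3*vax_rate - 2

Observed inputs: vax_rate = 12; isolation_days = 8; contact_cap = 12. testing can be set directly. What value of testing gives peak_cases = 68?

testing = 8

Substituting into the transmissibility equation gives transmissibility = 3*testing + 9.
Substituting into the susceptibles equation gives susceptibles = -3*testing - 29.
Substituting into the peak_cases equation gives peak_cases = 6*testing + 20.
Solve 6*testing + 20 = 68: testing = (68 - 20) / 6 = 8.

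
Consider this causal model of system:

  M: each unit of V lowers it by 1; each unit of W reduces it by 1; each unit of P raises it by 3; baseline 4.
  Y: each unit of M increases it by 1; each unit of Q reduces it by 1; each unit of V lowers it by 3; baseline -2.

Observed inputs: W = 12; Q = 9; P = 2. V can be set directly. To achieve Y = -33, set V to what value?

Substituting into the M equation gives M = -V - 2.
So Y = -4*V - 13.
Solve -4*V - 13 = -33: V = (-33 + 13) / -4 = 5.

V = 5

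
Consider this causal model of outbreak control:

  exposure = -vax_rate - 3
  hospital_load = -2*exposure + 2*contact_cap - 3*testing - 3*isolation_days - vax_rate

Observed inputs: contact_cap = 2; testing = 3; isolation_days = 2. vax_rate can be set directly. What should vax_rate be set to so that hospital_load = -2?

Substituting into the hospital_load equation gives hospital_load = vax_rate - 5.
Solve vax_rate - 5 = -2: vax_rate = (-2 + 5) / 1 = 3.

vax_rate = 3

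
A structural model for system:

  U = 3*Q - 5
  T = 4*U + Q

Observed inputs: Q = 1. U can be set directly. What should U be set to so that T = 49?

Intervening on U fixes its value directly, overriding its dependence on Q.
Substituting into the T equation gives T = 4*U + 1.
Solve 4*U + 1 = 49: U = (49 - 1) / 4 = 12.

U = 12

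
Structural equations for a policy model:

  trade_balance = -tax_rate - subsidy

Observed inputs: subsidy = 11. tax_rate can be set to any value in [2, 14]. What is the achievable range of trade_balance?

-25 to -13

Substituting into the trade_balance equation gives trade_balance = -tax_rate - 11.
Linear in tax_rate, so extremes are at the endpoints: tax_rate = 2 gives trade_balance = -13; tax_rate = 14 gives trade_balance = -25.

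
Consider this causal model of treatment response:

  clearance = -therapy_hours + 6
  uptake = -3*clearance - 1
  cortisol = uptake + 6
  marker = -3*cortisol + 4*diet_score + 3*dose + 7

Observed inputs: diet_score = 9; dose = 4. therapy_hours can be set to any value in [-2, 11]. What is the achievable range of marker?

Substituting into the uptake equation gives uptake = 3*therapy_hours - 19.
So cortisol = 3*therapy_hours - 13.
Substituting into the marker equation gives marker = -9*therapy_hours + 94.
Linear in therapy_hours, so extremes are at the endpoints: therapy_hours = -2 gives marker = 112; therapy_hours = 11 gives marker = -5.

-5 to 112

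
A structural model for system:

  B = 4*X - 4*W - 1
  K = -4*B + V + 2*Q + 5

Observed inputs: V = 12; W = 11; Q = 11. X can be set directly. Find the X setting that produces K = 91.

X = 8

Substituting into the B equation gives B = 4*X - 45.
K becomes -16*X + 219.
Solve -16*X + 219 = 91: X = (91 - 219) / -16 = 8.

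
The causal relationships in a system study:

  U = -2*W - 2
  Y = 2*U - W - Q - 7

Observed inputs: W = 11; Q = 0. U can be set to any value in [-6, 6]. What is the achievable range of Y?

Intervening on U fixes its value directly, overriding its dependence on W.
Substituting into the Y equation gives Y = 2*U - 18.
Linear in U, so extremes are at the endpoints: U = -6 gives Y = -30; U = 6 gives Y = -6.

-30 to -6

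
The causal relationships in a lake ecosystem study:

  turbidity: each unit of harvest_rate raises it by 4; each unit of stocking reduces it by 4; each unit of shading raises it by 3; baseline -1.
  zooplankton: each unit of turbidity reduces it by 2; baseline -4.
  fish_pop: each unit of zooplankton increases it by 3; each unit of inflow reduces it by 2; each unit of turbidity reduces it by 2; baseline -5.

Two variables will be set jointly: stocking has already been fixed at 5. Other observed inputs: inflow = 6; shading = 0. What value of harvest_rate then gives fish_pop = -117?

harvest_rate = 8

With stocking held at 5:
Substituting into the turbidity equation gives turbidity = 4*harvest_rate - 21.
Substituting into the zooplankton equation gives zooplankton = -8*harvest_rate + 38.
So fish_pop = -32*harvest_rate + 139.
Solve -32*harvest_rate + 139 = -117: harvest_rate = (-117 - 139) / -32 = 8.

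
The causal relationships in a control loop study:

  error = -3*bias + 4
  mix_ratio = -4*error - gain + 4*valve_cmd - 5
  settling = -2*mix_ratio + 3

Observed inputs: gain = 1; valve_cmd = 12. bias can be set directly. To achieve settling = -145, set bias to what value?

Substituting into the mix_ratio equation gives mix_ratio = 12*bias + 26.
Substituting into the settling equation gives settling = -24*bias - 49.
Solve -24*bias - 49 = -145: bias = (-145 + 49) / -24 = 4.

bias = 4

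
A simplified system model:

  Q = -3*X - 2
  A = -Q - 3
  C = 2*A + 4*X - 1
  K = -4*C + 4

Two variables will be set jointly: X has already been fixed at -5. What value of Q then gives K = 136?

Q = 3

With X held at -5:
Intervening on Q fixes its value directly, overriding its dependence on X.
Substituting into the C equation gives C = -2*Q - 27.
Substituting into the K equation gives K = 8*Q + 112.
Solve 8*Q + 112 = 136: Q = (136 - 112) / 8 = 3.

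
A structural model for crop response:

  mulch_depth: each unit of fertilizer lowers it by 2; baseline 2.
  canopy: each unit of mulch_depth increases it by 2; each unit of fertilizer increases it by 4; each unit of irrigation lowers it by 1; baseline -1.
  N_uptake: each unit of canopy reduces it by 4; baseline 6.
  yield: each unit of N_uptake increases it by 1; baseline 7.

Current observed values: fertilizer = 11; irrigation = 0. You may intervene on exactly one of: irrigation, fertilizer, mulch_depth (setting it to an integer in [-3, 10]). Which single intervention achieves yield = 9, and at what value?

Intervening on irrigation: with other inputs at their observed values, yield = 4*irrigation + 1. Solving for 9 gives irrigation = 2, within [-3, 10].
Intervening on fertilizer: the paths from fertilizer to yield cancel (net effect zero), leaving yield = 1; 9 is unreachable this way.
Intervening on mulch_depth: yield = -8*mulch_depth - 159. Reaching 9 requires mulch_depth = -21, outside [-3, 10].

set irrigation = 2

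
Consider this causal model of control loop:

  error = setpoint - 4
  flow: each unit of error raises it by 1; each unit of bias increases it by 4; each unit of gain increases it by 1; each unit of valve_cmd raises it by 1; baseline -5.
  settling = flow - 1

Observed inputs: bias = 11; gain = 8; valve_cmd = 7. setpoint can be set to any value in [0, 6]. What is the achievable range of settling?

Substituting into the flow equation gives flow = setpoint + 50.
Substituting into the settling equation gives settling = setpoint + 49.
Linear in setpoint, so extremes are at the endpoints: setpoint = 0 gives settling = 49; setpoint = 6 gives settling = 55.

49 to 55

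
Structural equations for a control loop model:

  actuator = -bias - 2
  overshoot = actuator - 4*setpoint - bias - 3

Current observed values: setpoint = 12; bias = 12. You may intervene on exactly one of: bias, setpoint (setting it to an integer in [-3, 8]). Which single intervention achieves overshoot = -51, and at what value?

set bias = -1

Intervening on bias: with other inputs at their observed values, overshoot = -2*bias - 53. Solving for -51 gives bias = -1, within [-3, 8].
Intervening on setpoint: overshoot = -4*setpoint - 29. Reaching -51 requires setpoint = 11/2, not an integer.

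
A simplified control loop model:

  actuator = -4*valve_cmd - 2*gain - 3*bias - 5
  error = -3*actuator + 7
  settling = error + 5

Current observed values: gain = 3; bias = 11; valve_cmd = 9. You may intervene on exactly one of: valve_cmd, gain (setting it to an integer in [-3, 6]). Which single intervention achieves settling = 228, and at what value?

Intervening on valve_cmd: settling = 12*valve_cmd + 144. Reaching 228 requires valve_cmd = 7, outside [-3, 6].
Intervening on gain: with other inputs at their observed values, settling = 6*gain + 234. Solving for 228 gives gain = -1, within [-3, 6].

set gain = -1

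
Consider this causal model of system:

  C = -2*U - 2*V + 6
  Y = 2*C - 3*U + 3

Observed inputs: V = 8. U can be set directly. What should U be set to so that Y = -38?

Substituting into the C equation gives C = -2*U - 10.
This gives Y = -7*U - 17.
Solve -7*U - 17 = -38: U = (-38 + 17) / -7 = 3.

U = 3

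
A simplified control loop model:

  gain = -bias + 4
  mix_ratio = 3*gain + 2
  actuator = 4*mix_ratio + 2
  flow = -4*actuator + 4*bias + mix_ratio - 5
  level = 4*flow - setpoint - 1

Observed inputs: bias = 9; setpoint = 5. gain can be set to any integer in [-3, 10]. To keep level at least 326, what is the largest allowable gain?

Intervening on gain fixes its value directly, overriding its dependence on bias.
Substituting into the actuator equation gives actuator = 12*gain + 10.
flow becomes -45*gain - 7.
So level = -180*gain - 34.
Require -180*gain - 34 ≥ 326, so gain ≤ -2.
The largest integer in [-3, 10] satisfying this is -2.

gain = -2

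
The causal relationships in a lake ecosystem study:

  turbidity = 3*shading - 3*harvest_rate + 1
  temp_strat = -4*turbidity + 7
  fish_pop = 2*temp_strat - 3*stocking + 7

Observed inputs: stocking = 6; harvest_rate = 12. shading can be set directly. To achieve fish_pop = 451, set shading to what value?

shading = -7

Substituting into the turbidity equation gives turbidity = 3*shading - 35.
Substituting into the temp_strat equation gives temp_strat = -12*shading + 147.
This gives fish_pop = -24*shading + 283.
Solve -24*shading + 283 = 451: shading = (451 - 283) / -24 = -7.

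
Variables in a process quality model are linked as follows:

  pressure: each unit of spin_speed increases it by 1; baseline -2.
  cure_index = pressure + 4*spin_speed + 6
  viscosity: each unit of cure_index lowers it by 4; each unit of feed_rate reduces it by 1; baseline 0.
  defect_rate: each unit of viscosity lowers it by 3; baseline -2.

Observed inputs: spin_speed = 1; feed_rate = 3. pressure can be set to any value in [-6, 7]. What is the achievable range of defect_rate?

55 to 211

Intervening on pressure fixes its value directly, overriding its dependence on spin_speed.
Substituting into the cure_index equation gives cure_index = pressure + 10.
Substituting into the viscosity equation gives viscosity = -4*pressure - 43.
Substituting into the defect_rate equation gives defect_rate = 12*pressure + 127.
Linear in pressure, so extremes are at the endpoints: pressure = -6 gives defect_rate = 55; pressure = 7 gives defect_rate = 211.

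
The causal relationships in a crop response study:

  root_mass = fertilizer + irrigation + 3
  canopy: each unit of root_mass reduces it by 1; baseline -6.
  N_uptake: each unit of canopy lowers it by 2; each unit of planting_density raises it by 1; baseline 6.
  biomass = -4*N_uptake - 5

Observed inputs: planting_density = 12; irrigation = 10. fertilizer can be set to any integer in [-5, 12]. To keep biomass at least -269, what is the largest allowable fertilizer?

fertilizer = 5

Substituting into the root_mass equation gives root_mass = fertilizer + 13.
Substituting into the canopy equation gives canopy = -fertilizer - 19.
Substituting into the N_uptake equation gives N_uptake = 2*fertilizer + 56.
Substituting into the biomass equation gives biomass = -8*fertilizer - 229.
Require -8*fertilizer - 229 ≥ -269, so fertilizer ≤ 5.
The largest integer in [-5, 12] satisfying this is 5.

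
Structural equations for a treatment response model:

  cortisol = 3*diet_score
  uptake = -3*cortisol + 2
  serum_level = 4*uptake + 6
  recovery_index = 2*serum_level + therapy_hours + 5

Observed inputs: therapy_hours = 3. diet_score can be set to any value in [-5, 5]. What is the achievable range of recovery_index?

Substituting into the uptake equation gives uptake = -9*diet_score + 2.
Substituting into the serum_level equation gives serum_level = -36*diet_score + 14.
Substituting into the recovery_index equation gives recovery_index = -72*diet_score + 36.
Linear in diet_score, so extremes are at the endpoints: diet_score = -5 gives recovery_index = 396; diet_score = 5 gives recovery_index = -324.

-324 to 396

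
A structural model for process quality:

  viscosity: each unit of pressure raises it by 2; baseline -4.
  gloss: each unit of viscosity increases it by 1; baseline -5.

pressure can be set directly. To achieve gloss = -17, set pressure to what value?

Substituting into the gloss equation gives gloss = 2*pressure - 9.
Solve 2*pressure - 9 = -17: pressure = (-17 + 9) / 2 = -4.

pressure = -4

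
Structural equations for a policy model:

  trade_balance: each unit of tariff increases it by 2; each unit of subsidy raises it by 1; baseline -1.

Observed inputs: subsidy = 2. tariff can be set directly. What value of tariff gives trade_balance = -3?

Substituting into the trade_balance equation gives trade_balance = 2*tariff + 1.
Solve 2*tariff + 1 = -3: tariff = (-3 - 1) / 2 = -2.

tariff = -2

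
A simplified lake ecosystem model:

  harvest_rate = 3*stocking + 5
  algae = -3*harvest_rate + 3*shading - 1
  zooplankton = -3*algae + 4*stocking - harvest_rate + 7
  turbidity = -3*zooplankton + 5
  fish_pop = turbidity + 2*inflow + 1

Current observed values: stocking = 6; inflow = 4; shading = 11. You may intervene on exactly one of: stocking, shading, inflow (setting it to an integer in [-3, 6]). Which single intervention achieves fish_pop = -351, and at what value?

set inflow = 0

Intervening on stocking: fish_pop = -84*stocking + 161. Reaching -351 requires stocking = 128/21, not an integer.
Intervening on shading: fish_pop = 27*shading - 640. Reaching -351 requires shading = 289/27, not an integer.
Intervening on inflow: with other inputs at their observed values, fish_pop = 2*inflow - 351. Solving for -351 gives inflow = 0, within [-3, 6].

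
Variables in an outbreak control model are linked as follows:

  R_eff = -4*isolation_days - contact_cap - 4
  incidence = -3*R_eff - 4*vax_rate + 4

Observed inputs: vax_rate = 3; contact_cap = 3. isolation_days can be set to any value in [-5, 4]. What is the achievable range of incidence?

Substituting into the R_eff equation gives R_eff = -4*isolation_days - 7.
This gives incidence = 12*isolation_days + 13.
Linear in isolation_days, so extremes are at the endpoints: isolation_days = -5 gives incidence = -47; isolation_days = 4 gives incidence = 61.

-47 to 61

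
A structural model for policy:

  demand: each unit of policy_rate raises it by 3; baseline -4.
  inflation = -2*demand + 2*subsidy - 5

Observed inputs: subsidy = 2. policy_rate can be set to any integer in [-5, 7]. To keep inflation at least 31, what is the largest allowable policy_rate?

policy_rate = -4

Substituting into the inflation equation gives inflation = -6*policy_rate + 7.
Require -6*policy_rate + 7 ≥ 31, so policy_rate ≤ -4.
The largest integer in [-5, 7] satisfying this is -4.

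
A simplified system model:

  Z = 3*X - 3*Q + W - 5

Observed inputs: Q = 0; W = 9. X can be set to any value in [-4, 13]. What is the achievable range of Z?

Substituting into the Z equation gives Z = 3*X + 4.
Linear in X, so extremes are at the endpoints: X = -4 gives Z = -8; X = 13 gives Z = 43.

-8 to 43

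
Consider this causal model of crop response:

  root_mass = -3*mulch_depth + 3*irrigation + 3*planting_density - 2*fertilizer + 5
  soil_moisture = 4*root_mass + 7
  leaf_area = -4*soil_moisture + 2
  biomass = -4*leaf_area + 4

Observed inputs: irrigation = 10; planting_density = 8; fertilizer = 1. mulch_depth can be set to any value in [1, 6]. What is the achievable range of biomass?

2604 to 3564

Substituting into the root_mass equation gives root_mass = -3*mulch_depth + 57.
Substituting into the soil_moisture equation gives soil_moisture = -12*mulch_depth + 235.
Substituting into the leaf_area equation gives leaf_area = 48*mulch_depth - 938.
This gives biomass = -192*mulch_depth + 3756.
Linear in mulch_depth, so extremes are at the endpoints: mulch_depth = 1 gives biomass = 3564; mulch_depth = 6 gives biomass = 2604.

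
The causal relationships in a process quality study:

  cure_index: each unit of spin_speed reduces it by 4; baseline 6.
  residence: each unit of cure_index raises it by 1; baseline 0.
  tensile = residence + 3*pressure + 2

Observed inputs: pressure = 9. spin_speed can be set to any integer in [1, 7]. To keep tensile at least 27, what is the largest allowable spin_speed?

spin_speed = 2

Substituting into the residence equation gives residence = -4*spin_speed + 6.
Substituting into the tensile equation gives tensile = -4*spin_speed + 35.
Require -4*spin_speed + 35 ≥ 27, so spin_speed ≤ 2.
The largest integer in [1, 7] satisfying this is 2.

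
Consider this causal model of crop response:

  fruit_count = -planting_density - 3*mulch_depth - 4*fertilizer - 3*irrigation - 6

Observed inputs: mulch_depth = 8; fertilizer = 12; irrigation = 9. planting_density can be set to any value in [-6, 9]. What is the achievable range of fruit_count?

-114 to -99

Substituting into the fruit_count equation gives fruit_count = -planting_density - 105.
Linear in planting_density, so extremes are at the endpoints: planting_density = -6 gives fruit_count = -99; planting_density = 9 gives fruit_count = -114.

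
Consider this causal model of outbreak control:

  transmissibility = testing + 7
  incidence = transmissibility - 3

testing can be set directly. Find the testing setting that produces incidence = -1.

Substituting into the incidence equation gives incidence = testing + 4.
Solve testing + 4 = -1: testing = (-1 - 4) / 1 = -5.

testing = -5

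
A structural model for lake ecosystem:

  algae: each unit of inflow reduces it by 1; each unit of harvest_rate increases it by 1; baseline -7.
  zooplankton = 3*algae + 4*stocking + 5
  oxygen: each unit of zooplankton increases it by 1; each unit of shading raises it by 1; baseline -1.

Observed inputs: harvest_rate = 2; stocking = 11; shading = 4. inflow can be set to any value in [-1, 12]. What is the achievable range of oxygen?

Substituting into the algae equation gives algae = -inflow - 5.
So zooplankton = -3*inflow + 34.
Substituting into the oxygen equation gives oxygen = -3*inflow + 37.
Linear in inflow, so extremes are at the endpoints: inflow = -1 gives oxygen = 40; inflow = 12 gives oxygen = 1.

1 to 40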